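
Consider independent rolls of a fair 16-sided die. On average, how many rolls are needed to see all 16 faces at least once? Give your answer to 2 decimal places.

After k distinct faces have appeared, the next roll gives a new one with probability (16-k)/16, so the expected wait for the (k+1)-th is 16/(16-k).
E[T] = 16/16 + 16/15 + 16/14 + ... + 16/2 + 16/1 = 16·H_{16}.
H_{16} = 3.381, so E[T] = 54.092.

54.09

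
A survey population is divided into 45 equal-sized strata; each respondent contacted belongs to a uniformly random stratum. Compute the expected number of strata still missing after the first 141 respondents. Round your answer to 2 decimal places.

For each stratum, P(unseen after 141) = (44/45)^141 = 0.042.
By linearity of expectation, E[unseen] = 45·(44/45)^141 = 1.893.

1.89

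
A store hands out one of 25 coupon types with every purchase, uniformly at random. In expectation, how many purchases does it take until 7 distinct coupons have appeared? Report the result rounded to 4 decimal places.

With k distinct coupons already seen, the next new one arrives after an expected 25/(25-k) purchases.
Sum over k = 0,...,6: E = 25/25 + 25/24 + 25/23 + ... + 25/20 + 25/19 = 8.02125.

8.0213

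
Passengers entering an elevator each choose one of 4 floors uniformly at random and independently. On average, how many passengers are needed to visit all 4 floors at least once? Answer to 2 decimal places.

Split into phases: going from k distinct to k+1 distinct takes on average 4/(4-k) passengers.
E[T] = 4/4 + 4/3 + 4/2 + 4/1 = 4·H_{4}.
H_{4} = 2.083, so E[T] = 8.333.

8.33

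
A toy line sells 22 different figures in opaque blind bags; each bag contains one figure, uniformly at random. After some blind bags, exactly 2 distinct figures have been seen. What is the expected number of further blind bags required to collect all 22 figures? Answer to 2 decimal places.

79.15

From k distinct to k+1 distinct takes on average 22/(22-k) blind bags.
Sum over k = 2,...,21: E = 22/20 + 22/19 + 22/18 + ... + 22/2 + 22/1 = 79.150.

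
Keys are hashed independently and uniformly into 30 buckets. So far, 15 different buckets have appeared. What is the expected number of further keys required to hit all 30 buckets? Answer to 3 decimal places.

From k distinct to k+1 distinct takes on average 30/(30-k) keys.
Sum over k = 15,...,29: E = 30/15 + 30/14 + 30/13 + ... + 30/2 + 30/1 = 99.5469.

99.547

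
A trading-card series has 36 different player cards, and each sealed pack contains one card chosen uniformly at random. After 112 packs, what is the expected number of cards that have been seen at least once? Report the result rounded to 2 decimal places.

For each card, P(seen in 112 packs) = 1 - (35/36)^112 = 0.957.
By linearity of expectation, E[distinct seen] = 36·(1 - (35/36)^112) = 34.465.

34.47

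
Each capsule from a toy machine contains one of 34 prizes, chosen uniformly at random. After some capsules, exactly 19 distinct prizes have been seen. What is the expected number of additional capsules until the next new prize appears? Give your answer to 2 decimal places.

The number of capsules until the next new prize is geometric with success probability 15/34, so its mean is 34/15.
E = 34/15 = 2.267.

2.27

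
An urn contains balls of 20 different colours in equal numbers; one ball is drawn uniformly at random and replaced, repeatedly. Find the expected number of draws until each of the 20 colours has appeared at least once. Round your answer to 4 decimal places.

Split into phases: going from k distinct to k+1 distinct takes on average 20/(20-k) draws.
E[T] = 20/20 + 20/19 + 20/18 + ... + 20/2 + 20/1 = 20·H_{20}.
H_{20} = 3.59774, so E[T] = 71.95479.

71.9548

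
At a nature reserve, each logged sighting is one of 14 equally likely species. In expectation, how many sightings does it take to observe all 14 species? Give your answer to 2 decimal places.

The wait to go from k to k+1 distinct species is geometric with mean 14/(14-k).
E[T] = 14/14 + 14/13 + 14/12 + ... + 14/2 + 14/1 = 14·H_{14}.
H_{14} = 3.252, so E[T] = 45.522.

45.52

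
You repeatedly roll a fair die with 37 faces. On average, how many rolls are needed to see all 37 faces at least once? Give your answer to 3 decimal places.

155.459

The wait to go from k to k+1 distinct faces is geometric with mean 37/(37-k).
E[T] = 37/37 + 37/36 + 37/35 + ... + 37/2 + 37/1 = 37·H_{37}.
H_{37} = 4.2016, so E[T] = 155.4587.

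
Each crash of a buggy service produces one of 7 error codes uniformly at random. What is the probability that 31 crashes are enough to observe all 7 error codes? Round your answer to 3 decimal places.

By inclusion–exclusion over which error codes are missing,
P(all seen) = Σ_{j=0}^{7} (-1)^j C(7,j)((7-j)/7)^31
= 1.0000 - 0.0589 + 0.0006 - 0.0000 + 0.0000 - 0.0000 + 0.0000 - 0.0000
= 0.9418.

0.942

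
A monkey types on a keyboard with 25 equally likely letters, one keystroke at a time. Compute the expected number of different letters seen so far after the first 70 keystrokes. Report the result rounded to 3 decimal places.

23.565

For each letter, P(seen in 70 keystrokes) = 1 - (24/25)^70 = 0.9426.
By linearity of expectation, E[distinct seen] = 25·(1 - (24/25)^70) = 23.5648.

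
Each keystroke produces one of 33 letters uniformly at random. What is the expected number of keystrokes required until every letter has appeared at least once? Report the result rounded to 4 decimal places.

134.9303

After k distinct letters have appeared, the next keystroke gives a new one with probability (33-k)/33, so the expected wait for the (k+1)-th is 33/(33-k).
E[T] = 33/33 + 33/32 + 33/31 + ... + 33/2 + 33/1 = 33·H_{33}.
H_{33} = 4.08880, so E[T] = 134.93034.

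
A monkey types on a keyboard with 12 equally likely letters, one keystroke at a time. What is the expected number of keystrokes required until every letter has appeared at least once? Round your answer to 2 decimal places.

Split into phases: going from k distinct to k+1 distinct takes on average 12/(12-k) keystrokes.
E[T] = 12/12 + 12/11 + 12/10 + ... + 12/2 + 12/1 = 12·H_{12}.
H_{12} = 3.103, so E[T] = 37.239.

37.24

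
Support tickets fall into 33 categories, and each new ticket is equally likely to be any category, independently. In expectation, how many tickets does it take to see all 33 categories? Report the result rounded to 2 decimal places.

134.93

Split into phases: going from k distinct to k+1 distinct takes on average 33/(33-k) tickets.
E[T] = 33/33 + 33/32 + 33/31 + ... + 33/2 + 33/1 = 33·H_{33}.
H_{33} = 4.089, so E[T] = 134.930.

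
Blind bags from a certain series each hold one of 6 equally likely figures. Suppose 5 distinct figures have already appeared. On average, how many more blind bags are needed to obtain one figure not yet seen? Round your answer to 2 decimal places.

6.00

Each blind bag yields a new figure with probability (6-5)/6 = 1/6, so the wait is geometric with mean 6/1.
E = 6/1 = 6.000.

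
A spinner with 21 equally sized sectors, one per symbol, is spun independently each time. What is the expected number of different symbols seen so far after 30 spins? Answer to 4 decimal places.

For each symbol, P(seen in 30 spins) = 1 - (20/21)^30 = 0.76862.
By linearity of expectation, E[distinct seen] = 21·(1 - (20/21)^30) = 16.14107.

16.1411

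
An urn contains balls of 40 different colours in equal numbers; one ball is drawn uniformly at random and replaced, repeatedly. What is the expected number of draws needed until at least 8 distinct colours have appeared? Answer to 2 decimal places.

8.80

With k distinct colours already seen, the next new one arrives after an expected 40/(40-k) draws.
Sum over k = 0,...,7: E = 40/40 + 40/39 + 40/38 + ... + 40/34 + 40/33 = 8.802.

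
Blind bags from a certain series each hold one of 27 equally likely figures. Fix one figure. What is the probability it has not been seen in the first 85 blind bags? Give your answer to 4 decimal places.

0.0404

Each blind bag misses the fixed figure with probability (27-1)/27 = 26/27, independently.
P(still missing after 85) = (26/27)^85 = 0.04044.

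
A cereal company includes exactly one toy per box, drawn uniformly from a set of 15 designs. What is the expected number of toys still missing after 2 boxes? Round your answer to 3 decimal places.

13.067

For each toy, P(unseen after 2) = (14/15)^2 = 0.8711.
By linearity of expectation, E[unseen] = 15·(14/15)^2 = 13.0667.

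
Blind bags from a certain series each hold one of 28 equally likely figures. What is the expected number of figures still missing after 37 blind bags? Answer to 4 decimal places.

For each figure, P(unseen after 37) = (27/28)^37 = 0.26038.
By linearity of expectation, E[unseen] = 28·(27/28)^37 = 7.29072.

7.2907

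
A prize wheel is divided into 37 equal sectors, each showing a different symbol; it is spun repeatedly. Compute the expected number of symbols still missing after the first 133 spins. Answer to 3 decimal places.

0.967

For each symbol, P(unseen after 133) = (36/37)^133 = 0.0261.
By linearity of expectation, E[unseen] = 37·(36/37)^133 = 0.9674.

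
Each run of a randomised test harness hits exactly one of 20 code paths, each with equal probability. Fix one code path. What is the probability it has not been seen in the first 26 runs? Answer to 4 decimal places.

0.2635

Each run misses the fixed code path with probability (20-1)/20 = 19/20, independently.
P(still missing after 26) = (19/20)^26 = 0.26352.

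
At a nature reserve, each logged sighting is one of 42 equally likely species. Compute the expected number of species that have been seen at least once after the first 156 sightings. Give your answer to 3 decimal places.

41.021

For each species, P(seen in 156 sightings) = 1 - (41/42)^156 = 0.9767.
By linearity of expectation, E[distinct seen] = 42·(1 - (41/42)^156) = 41.0213.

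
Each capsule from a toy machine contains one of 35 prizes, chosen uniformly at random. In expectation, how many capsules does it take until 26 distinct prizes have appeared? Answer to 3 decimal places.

Going from k to k+1 distinct takes a geometric number of capsules with mean 35/(35-k).
Sum over k = 0,...,25: E = 35/35 + 35/34 + 35/33 + ... + 35/11 + 35/10 = 46.1235.

46.123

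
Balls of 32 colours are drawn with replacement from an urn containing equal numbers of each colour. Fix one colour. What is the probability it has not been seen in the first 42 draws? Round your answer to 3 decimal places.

Each draw misses the fixed colour with probability (32-1)/32 = 31/32, independently.
P(still missing after 42) = (31/32)^42 = 0.2636.

0.264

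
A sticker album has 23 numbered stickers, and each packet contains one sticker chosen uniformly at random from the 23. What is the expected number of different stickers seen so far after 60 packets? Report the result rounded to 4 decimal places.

For each sticker, P(seen in 60 packets) = 1 - (22/23)^60 = 0.93055.
By linearity of expectation, E[distinct seen] = 23·(1 - (22/23)^60) = 21.40258.

21.4026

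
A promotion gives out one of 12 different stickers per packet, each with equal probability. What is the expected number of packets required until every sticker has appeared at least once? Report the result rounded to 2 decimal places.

After k distinct stickers have appeared, the next packet gives a new one with probability (12-k)/12, so the expected wait for the (k+1)-th is 12/(12-k).
E[T] = 12/12 + 12/11 + 12/10 + ... + 12/2 + 12/1 = 12·H_{12}.
H_{12} = 3.103, so E[T] = 37.239.

37.24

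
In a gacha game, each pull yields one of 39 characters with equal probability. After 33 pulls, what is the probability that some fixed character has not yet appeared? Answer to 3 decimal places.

0.424

On each pull the fixed character fails to appear with probability 38/39.
P(still missing after 33) = (38/39)^33 = 0.4244.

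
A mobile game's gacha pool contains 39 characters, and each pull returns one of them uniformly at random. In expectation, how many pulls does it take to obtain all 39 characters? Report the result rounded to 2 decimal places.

165.89

After k distinct characters have appeared, the next pull gives a new one with probability (39-k)/39, so the expected wait for the (k+1)-th is 39/(39-k).
E[T] = 39/39 + 39/38 + 39/37 + ... + 39/2 + 39/1 = 39·H_{39}.
H_{39} = 4.254, so E[T] = 165.888.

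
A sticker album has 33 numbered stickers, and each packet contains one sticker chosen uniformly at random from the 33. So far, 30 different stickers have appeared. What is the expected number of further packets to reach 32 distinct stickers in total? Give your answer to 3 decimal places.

27.500

From k distinct to k+1 distinct takes on average 33/(33-k) packets.
Sum over k = 30,...,31: E = 33/3 + 33/2 = 27.5000.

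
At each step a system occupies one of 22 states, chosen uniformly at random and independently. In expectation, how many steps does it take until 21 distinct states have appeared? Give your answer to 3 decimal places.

59.198

With k distinct states already seen, the next new one arrives after an expected 22/(22-k) steps.
Sum over k = 0,...,20: E = 22/22 + 22/21 + 22/20 + ... + 22/3 + 22/2 = 59.1979.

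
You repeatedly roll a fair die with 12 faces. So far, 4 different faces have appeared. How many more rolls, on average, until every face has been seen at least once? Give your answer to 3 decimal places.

With k distinct faces already seen, the next new one takes an expected 12/(12-k) rolls.
Sum over k = 4,...,11: E = 12/8 + 12/7 + 12/6 + ... + 12/2 + 12/1 = 32.6143.

32.614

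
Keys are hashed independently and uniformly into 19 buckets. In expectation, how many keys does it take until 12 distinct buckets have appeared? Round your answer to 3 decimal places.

18.143

Going from k to k+1 distinct takes a geometric number of keys with mean 19/(19-k).
Sum over k = 0,...,11: E = 19/19 + 19/18 + 19/17 + ... + 19/9 + 19/8 = 18.1428.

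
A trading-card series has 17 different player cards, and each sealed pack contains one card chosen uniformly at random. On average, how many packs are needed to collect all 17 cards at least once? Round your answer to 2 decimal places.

58.47

The wait to go from k to k+1 distinct cards is geometric with mean 17/(17-k).
E[T] = 17/17 + 17/16 + 17/15 + ... + 17/2 + 17/1 = 17·H_{17}.
H_{17} = 3.440, so E[T] = 58.472.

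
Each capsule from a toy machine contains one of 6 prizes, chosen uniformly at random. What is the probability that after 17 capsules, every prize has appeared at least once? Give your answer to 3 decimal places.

Let A_i be the event that prize i is missing after 17 capsules. By inclusion–exclusion on the A_i,
P(all seen) = Σ_{j=0}^{6} (-1)^j C(6,j)((6-j)/6)^17
= 1.0000 - 0.2704 + 0.0152 - 0.0002 + 0.0000 - 0.0000 + 0.0000
= 0.7446.

0.745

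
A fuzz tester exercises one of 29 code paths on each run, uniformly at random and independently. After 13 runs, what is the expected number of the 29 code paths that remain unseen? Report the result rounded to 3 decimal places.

For each code path, P(unseen after 13) = (28/29)^13 = 0.6337.
By linearity of expectation, E[unseen] = 29·(28/29)^13 = 18.3772.

18.377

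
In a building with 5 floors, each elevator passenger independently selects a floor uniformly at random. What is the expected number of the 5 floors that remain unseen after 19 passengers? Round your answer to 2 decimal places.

For each floor, P(unseen after 19) = (4/5)^19 = 0.014.
By linearity of expectation, E[unseen] = 5·(4/5)^19 = 0.072.

0.07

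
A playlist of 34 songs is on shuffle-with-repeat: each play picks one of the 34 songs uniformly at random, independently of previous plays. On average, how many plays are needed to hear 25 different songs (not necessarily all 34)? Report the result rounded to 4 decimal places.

With k distinct songs already seen, the next new one arrives after an expected 34/(34-k) plays.
Sum over k = 0,...,24: E = 34/34 + 34/33 + 34/32 + ... + 34/11 + 34/10 = 43.83422.

43.8342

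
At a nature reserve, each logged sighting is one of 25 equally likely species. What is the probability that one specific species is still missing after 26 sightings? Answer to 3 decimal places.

0.346

On each sighting the fixed species fails to appear with probability 24/25.
P(still missing after 26) = (24/25)^26 = 0.3460.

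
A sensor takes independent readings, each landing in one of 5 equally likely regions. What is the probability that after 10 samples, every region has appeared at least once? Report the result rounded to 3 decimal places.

0.523

By inclusion–exclusion over which regions are missing,
P(all seen) = Σ_{j=0}^{5} (-1)^j C(5,j)((5-j)/5)^10
= 1.0000 - 0.5369 + 0.0605 - 0.0010 + 0.0000 - 0.0000
= 0.5225.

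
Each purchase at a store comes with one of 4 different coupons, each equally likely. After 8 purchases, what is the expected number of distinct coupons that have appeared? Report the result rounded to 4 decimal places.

3.5995

For each coupon, P(seen in 8 purchases) = 1 - (3/4)^8 = 0.89989.
By linearity of expectation, E[distinct seen] = 4·(1 - (3/4)^8) = 3.59955.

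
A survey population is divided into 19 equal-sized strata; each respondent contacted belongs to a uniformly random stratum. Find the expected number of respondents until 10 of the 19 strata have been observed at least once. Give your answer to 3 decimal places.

With k distinct strata already seen, the next new one arrives after an expected 19/(19-k) respondents.
Sum over k = 0,...,9: E = 19/19 + 19/18 + 19/17 + ... + 19/11 + 19/10 = 13.6567.

13.657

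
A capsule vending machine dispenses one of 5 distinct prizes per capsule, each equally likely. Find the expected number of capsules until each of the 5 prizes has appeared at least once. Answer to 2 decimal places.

The wait to go from k to k+1 distinct prizes is geometric with mean 5/(5-k).
E[T] = 5/5 + 5/4 + 5/3 + 5/2 + 5/1 = 5·H_{5}.
H_{5} = 2.283, so E[T] = 11.417.

11.42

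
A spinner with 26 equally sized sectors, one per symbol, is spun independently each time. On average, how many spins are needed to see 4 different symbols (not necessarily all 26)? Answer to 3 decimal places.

With k distinct symbols already seen, the next new one arrives after an expected 26/(26-k) spins.
Sum over k = 0,...,3: E = 26/26 + 26/25 + 26/24 + 26/23 = 4.2538.

4.254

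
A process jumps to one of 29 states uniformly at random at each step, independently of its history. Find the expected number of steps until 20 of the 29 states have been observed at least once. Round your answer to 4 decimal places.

With k distinct states already seen, the next new one arrives after an expected 29/(29-k) steps.
Sum over k = 0,...,19: E = 29/29 + 29/28 + 29/27 + ... + 29/11 + 29/10 = 32.84788.

32.8479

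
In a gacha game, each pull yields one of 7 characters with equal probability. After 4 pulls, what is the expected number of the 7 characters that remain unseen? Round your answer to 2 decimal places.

For each character, P(unseen after 4) = (6/7)^4 = 0.540.
By linearity of expectation, E[unseen] = 7·(6/7)^4 = 3.778.

3.78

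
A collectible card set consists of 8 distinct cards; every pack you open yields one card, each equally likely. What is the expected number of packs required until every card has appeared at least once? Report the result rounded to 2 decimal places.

The wait to go from k to k+1 distinct cards is geometric with mean 8/(8-k).
E[T] = 8/8 + 8/7 + 8/6 + ... + 8/2 + 8/1 = 8·H_{8}.
H_{8} = 2.718, so E[T] = 21.743.

21.74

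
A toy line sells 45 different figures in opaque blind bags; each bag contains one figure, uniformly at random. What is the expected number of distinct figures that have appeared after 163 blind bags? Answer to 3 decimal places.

43.846

For each figure, P(seen in 163 blind bags) = 1 - (44/45)^163 = 0.9743.
By linearity of expectation, E[distinct seen] = 45·(1 - (44/45)^163) = 43.8456.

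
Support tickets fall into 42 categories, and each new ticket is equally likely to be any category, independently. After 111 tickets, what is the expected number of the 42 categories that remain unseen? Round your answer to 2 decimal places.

For each category, P(unseen after 111) = (41/42)^111 = 0.069.
By linearity of expectation, E[unseen] = 42·(41/42)^111 = 2.895.

2.89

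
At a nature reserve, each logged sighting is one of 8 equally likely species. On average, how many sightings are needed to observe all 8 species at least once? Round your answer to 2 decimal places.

After k distinct species have appeared, the next sighting gives a new one with probability (8-k)/8, so the expected wait for the (k+1)-th is 8/(8-k).
E[T] = 8/8 + 8/7 + 8/6 + ... + 8/2 + 8/1 = 8·H_{8}.
H_{8} = 2.718, so E[T] = 21.743.

21.74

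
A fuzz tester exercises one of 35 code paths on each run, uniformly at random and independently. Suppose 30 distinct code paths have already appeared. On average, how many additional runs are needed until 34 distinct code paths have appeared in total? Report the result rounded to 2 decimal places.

With k distinct code paths already seen, the next new one takes an expected 35/(35-k) runs.
Sum over k = 30,...,33: E = 35/5 + 35/4 + 35/3 + 35/2 = 44.917.

44.92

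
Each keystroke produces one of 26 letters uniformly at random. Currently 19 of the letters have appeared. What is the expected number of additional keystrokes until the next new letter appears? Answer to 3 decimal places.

The number of keystrokes until the next new letter is geometric with success probability 7/26, so its mean is 26/7.
E = 26/7 = 3.7143.

3.714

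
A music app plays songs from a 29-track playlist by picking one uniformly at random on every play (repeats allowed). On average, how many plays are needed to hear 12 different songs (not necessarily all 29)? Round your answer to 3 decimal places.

With k distinct songs already seen, the next new one arrives after an expected 29/(29-k) plays.
Sum over k = 0,...,11: E = 29/29 + 29/28 + 29/27 + ... + 29/19 + 29/18 = 15.1409.

15.141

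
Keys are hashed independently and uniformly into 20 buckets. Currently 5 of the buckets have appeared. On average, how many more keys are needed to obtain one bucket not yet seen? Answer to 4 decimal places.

The number of keys until the next new bucket is geometric with success probability 15/20, so its mean is 20/15.
E = 20/15 = 1.33333.

1.3333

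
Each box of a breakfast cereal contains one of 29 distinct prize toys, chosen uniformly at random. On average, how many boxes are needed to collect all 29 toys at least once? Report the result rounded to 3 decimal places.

Split into phases: going from k distinct to k+1 distinct takes on average 29/(29-k) boxes.
E[T] = 29/29 + 29/28 + 29/27 + ... + 29/2 + 29/1 = 29·H_{29}.
H_{29} = 3.9617, so E[T] = 114.8880.

114.888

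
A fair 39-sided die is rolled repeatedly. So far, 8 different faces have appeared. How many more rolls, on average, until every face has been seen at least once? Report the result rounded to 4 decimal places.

157.0626

With k distinct faces already seen, the next new one takes an expected 39/(39-k) rolls.
Sum over k = 8,...,38: E = 39/31 + 39/30 + 39/29 + ... + 39/2 + 39/1 = 157.06256.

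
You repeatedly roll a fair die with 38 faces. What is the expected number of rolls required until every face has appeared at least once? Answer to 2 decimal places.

160.66

After k distinct faces have appeared, the next roll gives a new one with probability (38-k)/38, so the expected wait for the (k+1)-th is 38/(38-k).
E[T] = 38/38 + 38/37 + 38/36 + ... + 38/2 + 38/1 = 38·H_{38}.
H_{38} = 4.228, so E[T] = 160.660.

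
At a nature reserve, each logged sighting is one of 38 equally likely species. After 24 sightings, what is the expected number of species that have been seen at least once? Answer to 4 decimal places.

For each species, P(seen in 24 sightings) = 1 - (37/38)^24 = 0.47273.
By linearity of expectation, E[distinct seen] = 38·(1 - (37/38)^24) = 17.96365.

17.9636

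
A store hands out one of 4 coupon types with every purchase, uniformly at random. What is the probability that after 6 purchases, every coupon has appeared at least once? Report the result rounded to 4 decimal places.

By inclusion–exclusion over which coupons are missing,
P(all seen) = Σ_{j=0}^{4} (-1)^j C(4,j)((4-j)/4)^6
= 1.00000 - 0.71191 + 0.09375 - 0.00098 + 0.00000
= 0.38086.

0.3809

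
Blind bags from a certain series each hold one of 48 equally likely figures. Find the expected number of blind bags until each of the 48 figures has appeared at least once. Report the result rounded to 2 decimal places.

214.02

After k distinct figures have appeared, the next blind bag gives a new one with probability (48-k)/48, so the expected wait for the (k+1)-th is 48/(48-k).
E[T] = 48/48 + 48/47 + 48/46 + ... + 48/2 + 48/1 = 48·H_{48}.
H_{48} = 4.459, so E[T] = 214.022.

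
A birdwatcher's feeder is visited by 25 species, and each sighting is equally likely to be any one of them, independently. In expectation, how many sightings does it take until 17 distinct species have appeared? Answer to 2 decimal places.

27.45

Going from k to k+1 distinct takes a geometric number of sightings with mean 25/(25-k).
Sum over k = 0,...,16: E = 25/25 + 25/24 + 25/23 + ... + 25/10 + 25/9 = 27.453.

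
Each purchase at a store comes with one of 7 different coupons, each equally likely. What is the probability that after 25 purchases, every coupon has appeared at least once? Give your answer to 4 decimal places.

0.8562

Let A_i be the event that coupon i is missing after 25 purchases. By inclusion–exclusion on the A_i,
P(all seen) = Σ_{j=0}^{7} (-1)^j C(7,j)((7-j)/7)^25
= 1.00000 - 0.14840 + 0.00467 - 0.00003 + 0.00000 - 0.00000 + 0.00000 - 0.00000
= 0.85624.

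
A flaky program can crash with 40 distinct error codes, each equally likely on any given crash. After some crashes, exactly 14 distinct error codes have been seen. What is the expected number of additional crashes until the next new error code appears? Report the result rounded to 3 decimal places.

Each crash yields a new error code with probability (40-14)/40 = 26/40, so the wait is geometric with mean 40/26.
E = 40/26 = 1.5385.

1.538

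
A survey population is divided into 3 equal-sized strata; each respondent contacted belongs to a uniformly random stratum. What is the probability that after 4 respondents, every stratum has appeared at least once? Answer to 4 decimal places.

By inclusion–exclusion over which strata are missing,
P(all seen) = Σ_{j=0}^{3} (-1)^j C(3,j)((3-j)/3)^4
= 1.00000 - 0.59259 + 0.03704 - 0.00000
= 0.44444.

0.4444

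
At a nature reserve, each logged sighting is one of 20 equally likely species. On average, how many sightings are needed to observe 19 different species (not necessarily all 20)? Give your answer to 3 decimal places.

With k distinct species already seen, the next new one arrives after an expected 20/(20-k) sightings.
Sum over k = 0,...,18: E = 20/20 + 20/19 + 20/18 + ... + 20/3 + 20/2 = 51.9548.

51.955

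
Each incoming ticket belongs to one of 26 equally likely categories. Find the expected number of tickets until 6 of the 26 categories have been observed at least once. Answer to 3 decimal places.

Going from k to k+1 distinct takes a geometric number of tickets with mean 26/(26-k).
Sum over k = 0,...,5: E = 26/26 + 26/25 + 26/24 + 26/23 + 26/22 + 26/21 = 6.6737.

6.674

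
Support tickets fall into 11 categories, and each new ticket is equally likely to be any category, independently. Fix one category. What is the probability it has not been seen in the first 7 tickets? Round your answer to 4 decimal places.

0.5132

Each ticket misses the fixed category with probability (11-1)/11 = 10/11, independently.
P(still missing after 7) = (10/11)^7 = 0.51316.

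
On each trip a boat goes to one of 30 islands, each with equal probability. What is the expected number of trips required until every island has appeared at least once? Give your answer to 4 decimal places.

After k distinct islands have appeared, the next trip gives a new one with probability (30-k)/30, so the expected wait for the (k+1)-th is 30/(30-k).
E[T] = 30/30 + 30/29 + 30/28 + ... + 30/2 + 30/1 = 30·H_{30}.
H_{30} = 3.99499, so E[T] = 119.84961.

119.8496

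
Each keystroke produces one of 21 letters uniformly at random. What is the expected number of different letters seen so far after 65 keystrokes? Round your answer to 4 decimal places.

20.1191

For each letter, P(seen in 65 keystrokes) = 1 - (20/21)^65 = 0.95805.
By linearity of expectation, E[distinct seen] = 21·(1 - (20/21)^65) = 20.11912.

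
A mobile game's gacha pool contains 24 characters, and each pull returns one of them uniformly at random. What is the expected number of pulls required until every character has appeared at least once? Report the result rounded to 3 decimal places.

Split into phases: going from k distinct to k+1 distinct takes on average 24/(24-k) pulls.
E[T] = 24/24 + 24/23 + 24/22 + ... + 24/2 + 24/1 = 24·H_{24}.
H_{24} = 3.7760, so E[T] = 90.6230.

90.623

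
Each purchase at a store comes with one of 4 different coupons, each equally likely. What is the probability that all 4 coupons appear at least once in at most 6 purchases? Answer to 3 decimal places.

0.381

Let A_i be the event that coupon i is missing after 6 purchases. By inclusion–exclusion on the A_i,
P(all seen) = Σ_{j=0}^{4} (-1)^j C(4,j)((4-j)/4)^6
= 1.0000 - 0.7119 + 0.0938 - 0.0010 + 0.0000
= 0.3809.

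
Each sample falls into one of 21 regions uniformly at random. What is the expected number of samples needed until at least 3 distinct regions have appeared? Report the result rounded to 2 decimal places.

With k distinct regions already seen, the next new one arrives after an expected 21/(21-k) samples.
Sum over k = 0,...,2: E = 21/21 + 21/20 + 21/19 = 3.155.

3.16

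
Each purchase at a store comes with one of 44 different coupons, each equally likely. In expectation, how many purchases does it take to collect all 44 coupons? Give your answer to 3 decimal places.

192.400

The wait to go from k to k+1 distinct coupons is geometric with mean 44/(44-k).
E[T] = 44/44 + 44/43 + 44/42 + ... + 44/2 + 44/1 = 44·H_{44}.
H_{44} = 4.3727, so E[T] = 192.3999.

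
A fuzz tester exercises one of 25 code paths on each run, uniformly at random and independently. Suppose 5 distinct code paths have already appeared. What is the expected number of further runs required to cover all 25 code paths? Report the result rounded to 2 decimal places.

89.94

With k distinct code paths already seen, the next new one takes an expected 25/(25-k) runs.
Sum over k = 5,...,24: E = 25/20 + 25/19 + 25/18 + ... + 25/2 + 25/1 = 89.943.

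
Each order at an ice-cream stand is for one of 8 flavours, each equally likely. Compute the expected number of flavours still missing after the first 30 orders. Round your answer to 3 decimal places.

For each flavour, P(unseen after 30) = (7/8)^30 = 0.0182.
By linearity of expectation, E[unseen] = 8·(7/8)^30 = 0.1457.

0.146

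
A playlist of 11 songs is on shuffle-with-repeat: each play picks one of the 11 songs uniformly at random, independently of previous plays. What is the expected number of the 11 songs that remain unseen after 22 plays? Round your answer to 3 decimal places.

For each song, P(unseen after 22) = (10/11)^22 = 0.1228.
By linearity of expectation, E[unseen] = 11·(10/11)^22 = 1.3513.

1.351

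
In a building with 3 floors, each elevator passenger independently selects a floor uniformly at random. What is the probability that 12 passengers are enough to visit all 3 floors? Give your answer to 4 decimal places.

By inclusion–exclusion over which floors are missing,
P(all seen) = Σ_{j=0}^{3} (-1)^j C(3,j)((3-j)/3)^12
= 1.00000 - 0.02312 + 0.00001 - 0.00000
= 0.97688.

0.9769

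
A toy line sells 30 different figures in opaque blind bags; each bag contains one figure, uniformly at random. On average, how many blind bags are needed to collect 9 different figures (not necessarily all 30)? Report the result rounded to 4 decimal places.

10.4889

Going from k to k+1 distinct takes a geometric number of blind bags with mean 30/(30-k).
Sum over k = 0,...,8: E = 30/30 + 30/29 + 30/28 + ... + 30/23 + 30/22 = 10.48885.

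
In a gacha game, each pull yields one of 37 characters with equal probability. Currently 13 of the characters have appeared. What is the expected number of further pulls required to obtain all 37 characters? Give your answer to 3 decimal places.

With k distinct characters already seen, the next new one takes an expected 37/(37-k) pulls.
Sum over k = 13,...,36: E = 37/24 + 37/23 + 37/22 + ... + 37/2 + 37/1 = 139.7105.

139.710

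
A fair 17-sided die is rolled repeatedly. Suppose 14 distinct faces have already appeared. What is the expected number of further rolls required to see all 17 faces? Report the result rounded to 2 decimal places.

With k distinct faces already seen, the next new one takes an expected 17/(17-k) rolls.
Sum over k = 14,...,16: E = 17/3 + 17/2 + 17/1 = 31.167.

31.17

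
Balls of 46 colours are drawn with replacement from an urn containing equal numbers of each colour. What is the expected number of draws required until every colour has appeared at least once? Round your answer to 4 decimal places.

The wait to go from k to k+1 distinct colours is geometric with mean 46/(46-k).
E[T] = 46/46 + 46/45 + 46/44 + ... + 46/2 + 46/1 = 46·H_{46}.
H_{46} = 4.41669, so E[T] = 203.16761.

203.1676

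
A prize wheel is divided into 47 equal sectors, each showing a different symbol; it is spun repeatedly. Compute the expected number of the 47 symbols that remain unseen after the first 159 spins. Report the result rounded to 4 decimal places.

For each symbol, P(unseen after 159) = (46/47)^159 = 0.03273.
By linearity of expectation, E[unseen] = 47·(46/47)^159 = 1.53827.

1.5383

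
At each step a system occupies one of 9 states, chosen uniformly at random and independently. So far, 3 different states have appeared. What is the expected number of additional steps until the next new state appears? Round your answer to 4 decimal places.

1.5000

The number of steps until the next new state is geometric with success probability 6/9, so its mean is 9/6.
E = 9/6 = 1.50000.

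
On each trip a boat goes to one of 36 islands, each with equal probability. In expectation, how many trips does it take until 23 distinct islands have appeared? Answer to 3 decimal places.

With k distinct islands already seen, the next new one arrives after an expected 36/(36-k) trips.
Sum over k = 0,...,22: E = 36/36 + 36/35 + 36/34 + ... + 36/15 + 36/14 = 35.7993.

35.799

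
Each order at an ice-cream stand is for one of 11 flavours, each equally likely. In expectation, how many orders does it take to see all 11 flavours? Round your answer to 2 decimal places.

33.22

Split into phases: going from k distinct to k+1 distinct takes on average 11/(11-k) orders.
E[T] = 11/11 + 11/10 + 11/9 + ... + 11/2 + 11/1 = 11·H_{11}.
H_{11} = 3.020, so E[T] = 33.219.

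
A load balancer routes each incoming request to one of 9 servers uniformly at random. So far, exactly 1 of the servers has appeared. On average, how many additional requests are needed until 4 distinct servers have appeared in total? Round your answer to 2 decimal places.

From k distinct to k+1 distinct takes on average 9/(9-k) requests.
Sum over k = 1,...,3: E = 9/8 + 9/7 + 9/6 = 3.911.

3.91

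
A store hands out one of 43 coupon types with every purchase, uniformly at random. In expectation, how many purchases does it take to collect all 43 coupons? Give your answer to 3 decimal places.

187.050

The wait to go from k to k+1 distinct coupons is geometric with mean 43/(43-k).
E[T] = 43/43 + 43/42 + 43/41 + ... + 43/2 + 43/1 = 43·H_{43}.
H_{43} = 4.3500, so E[T] = 187.0499.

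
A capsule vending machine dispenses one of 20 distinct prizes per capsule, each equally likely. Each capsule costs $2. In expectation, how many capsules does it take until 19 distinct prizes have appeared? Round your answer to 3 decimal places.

51.955

With k distinct prizes already seen, the next new one arrives after an expected 20/(20-k) capsules.
Sum over k = 0,...,18: E = 20/20 + 20/19 + 20/18 + ... + 20/3 + 20/2 = 51.9548.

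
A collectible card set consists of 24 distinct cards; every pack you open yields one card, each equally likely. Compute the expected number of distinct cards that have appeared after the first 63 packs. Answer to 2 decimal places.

For each card, P(seen in 63 packs) = 1 - (23/24)^63 = 0.932.
By linearity of expectation, E[distinct seen] = 24·(1 - (23/24)^63) = 22.357.

22.36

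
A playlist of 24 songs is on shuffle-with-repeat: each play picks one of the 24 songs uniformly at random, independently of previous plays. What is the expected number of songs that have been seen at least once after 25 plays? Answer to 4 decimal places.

For each song, P(seen in 25 plays) = 1 - (23/24)^25 = 0.65492.
By linearity of expectation, E[distinct seen] = 24·(1 - (23/24)^25) = 15.71817.

15.7182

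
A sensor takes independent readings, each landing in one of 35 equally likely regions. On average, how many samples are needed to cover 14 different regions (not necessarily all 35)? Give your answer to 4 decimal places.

17.5498

Going from k to k+1 distinct takes a geometric number of samples with mean 35/(35-k).
Sum over k = 0,...,13: E = 35/35 + 35/34 + 35/33 + ... + 35/23 + 35/22 = 17.54979.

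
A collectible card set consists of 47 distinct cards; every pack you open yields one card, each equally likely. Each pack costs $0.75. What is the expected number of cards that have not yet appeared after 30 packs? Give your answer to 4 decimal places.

For each card, P(unseen after 30) = (46/47)^30 = 0.52456.
By linearity of expectation, E[unseen] = 47·(46/47)^30 = 24.65455.

24.6545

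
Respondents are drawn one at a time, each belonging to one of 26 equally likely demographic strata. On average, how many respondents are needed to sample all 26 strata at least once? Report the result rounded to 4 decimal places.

Split into phases: going from k distinct to k+1 distinct takes on average 26/(26-k) respondents.
E[T] = 26/26 + 26/25 + 26/24 + ... + 26/2 + 26/1 = 26·H_{26}.
H_{26} = 3.85442, so E[T] = 100.21491.

100.2149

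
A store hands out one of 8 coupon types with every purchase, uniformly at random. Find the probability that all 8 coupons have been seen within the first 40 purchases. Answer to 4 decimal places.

Let A_i be the event that coupon i is missing after 40 purchases. By inclusion–exclusion on the A_i,
P(all seen) = Σ_{j=0}^{8} (-1)^j C(8,j)((8-j)/8)^40
= 1.00000 - 0.03832 + 0.00028 - 0.00000 + 0.00000 - 0.00000 + 0.00000 - 0.00000 + 0.00000
= 0.96196.

0.9620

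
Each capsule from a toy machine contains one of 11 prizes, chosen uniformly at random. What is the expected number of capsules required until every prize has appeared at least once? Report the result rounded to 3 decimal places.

33.219

After k distinct prizes have appeared, the next capsule gives a new one with probability (11-k)/11, so the expected wait for the (k+1)-th is 11/(11-k).
E[T] = 11/11 + 11/10 + 11/9 + ... + 11/2 + 11/1 = 11·H_{11}.
H_{11} = 3.0199, so E[T] = 33.2187.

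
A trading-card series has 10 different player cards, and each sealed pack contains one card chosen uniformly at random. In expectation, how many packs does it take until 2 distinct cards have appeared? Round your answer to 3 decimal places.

2.111

Going from k to k+1 distinct takes a geometric number of packs with mean 10/(10-k).
Sum over k = 0,...,1: E = 10/10 + 10/9 = 2.1111.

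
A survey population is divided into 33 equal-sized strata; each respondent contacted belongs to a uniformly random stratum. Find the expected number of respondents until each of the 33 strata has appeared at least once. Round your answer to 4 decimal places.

134.9303

After k distinct strata have appeared, the next respondent gives a new one with probability (33-k)/33, so the expected wait for the (k+1)-th is 33/(33-k).
E[T] = 33/33 + 33/32 + 33/31 + ... + 33/2 + 33/1 = 33·H_{33}.
H_{33} = 4.08880, so E[T] = 134.93034.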